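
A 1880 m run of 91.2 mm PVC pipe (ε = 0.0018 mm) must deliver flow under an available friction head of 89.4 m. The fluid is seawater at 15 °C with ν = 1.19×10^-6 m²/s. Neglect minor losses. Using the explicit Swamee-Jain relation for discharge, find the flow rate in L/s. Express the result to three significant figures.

Q ≈ 15.0 L/s

Swamee-Jain (Type II): Q = -0.965·√(gD⁵h_f/L)·ln[ε/(3.7D) + √(3.17ν²L/(gD³h_f))]
√(gD⁵h_f/L) = √(9.81·0.0912⁵·89.4/1880) = 0.001716
ε/(3.7D) = 5.33×10^-6; √(3.17ν²L/(gD³h_f)) = 1.13×10^-4
Q = -0.965·0.001716·ln(1.180×10^-4) = 0.01497 m³/s
Check: V = 2.29 m/s, Re = 1.76×10^5, f = 0.01610, h_f = 88.9 m ≈ 89.4 m ✓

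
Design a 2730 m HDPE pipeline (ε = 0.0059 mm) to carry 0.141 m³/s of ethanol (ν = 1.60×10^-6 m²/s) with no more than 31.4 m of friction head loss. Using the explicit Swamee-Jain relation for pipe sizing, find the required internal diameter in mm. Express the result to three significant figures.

D ≈ 292 mm

Swamee-Jain (Type III): D = 0.66·[ε^1.25·(LQ²/(gh_f))^4.75 + ν·Q^9.4·(L/(gh_f))^5.2]^0.04
LQ²/(gh_f) = 0.1762; L/(gh_f) = 8.863
Term 1 = ε^1.25·(…)^4.75 = 7.62×10^-11; Term 2 = ν·Q^9.4·(…)^5.2 = 1.36×10^-9
D = 0.66·(7.62×10^-11 + 1.36×10^-9)^0.04 = 0.2923 m = 292 mm
Check: V = 2.10 m/s, Re = 3.84×10^5, f = 0.01400, h_f = 29.4 m ≈ 31.4 m ✓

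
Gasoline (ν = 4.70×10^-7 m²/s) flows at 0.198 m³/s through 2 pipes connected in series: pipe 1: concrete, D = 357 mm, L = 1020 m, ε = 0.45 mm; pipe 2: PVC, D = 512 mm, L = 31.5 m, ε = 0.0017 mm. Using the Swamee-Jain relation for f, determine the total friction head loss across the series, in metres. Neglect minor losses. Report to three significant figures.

H ≈ 12.0 m

Pipe 1: V = 1.978 m/s, Re = 1.50×10^6, ε/D = 0.00126, f = 0.02103, h_1 = f(L/D)V²/2g = 11.98 m
Pipe 2: V = 0.9617 m/s, Re = 1.05×10^6, ε/D = 3.32×10^-6, f = 0.01160, h_2 = f(L/D)V²/2g = 0.03365 m
Series → Q common, losses add: H = Σh = 12.02 m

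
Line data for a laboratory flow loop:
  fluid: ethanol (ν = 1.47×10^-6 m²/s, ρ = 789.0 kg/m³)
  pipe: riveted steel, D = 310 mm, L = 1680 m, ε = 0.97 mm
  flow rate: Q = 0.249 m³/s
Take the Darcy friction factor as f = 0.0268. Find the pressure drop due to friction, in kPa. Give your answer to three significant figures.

Δp ≈ 624 kPa

V = 4Q/(πD²) = 4·0.249/(π·0.310²) = 3.299 m/s
h_f = f(L/D)V²/(2g) = 0.02680·(1680/0.310)·3.299²/(2·9.81) = 80.57 m
Δp = ρg·h_f = 789.0·9.81·80.57 = 623.6 kPa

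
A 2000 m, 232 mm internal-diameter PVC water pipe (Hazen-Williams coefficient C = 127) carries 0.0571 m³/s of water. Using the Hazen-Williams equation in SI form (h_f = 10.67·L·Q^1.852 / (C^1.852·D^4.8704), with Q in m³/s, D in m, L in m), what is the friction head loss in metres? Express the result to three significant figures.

h_f = 10.67·2000·0.0571^1.852 / (127^1.852·0.232^4.8704) = 16.62 m

h_f ≈ 16.6 m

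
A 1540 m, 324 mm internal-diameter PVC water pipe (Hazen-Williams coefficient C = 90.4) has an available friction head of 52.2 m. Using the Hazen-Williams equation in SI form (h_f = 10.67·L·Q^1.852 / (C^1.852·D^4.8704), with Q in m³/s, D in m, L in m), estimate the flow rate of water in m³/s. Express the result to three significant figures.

Q ≈ 0.209 m³/s

Rearranging: Q = [h_f·C^1.852·D^4.8704 / (10.67·L)]^(1/1.852)
Q = [52.2·90.4^1.852·0.324^4.8704 / (10.67·1540)]^0.540 = 0.2090 m³/s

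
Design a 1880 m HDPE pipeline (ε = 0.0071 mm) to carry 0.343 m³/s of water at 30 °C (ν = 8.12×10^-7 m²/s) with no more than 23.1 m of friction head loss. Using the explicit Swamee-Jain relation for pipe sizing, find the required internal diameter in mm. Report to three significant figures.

Swamee-Jain (Type III): D = 0.66·[ε^1.25·(LQ²/(gh_f))^4.75 + ν·Q^9.4·(L/(gh_f))^5.2]^0.04
LQ²/(gh_f) = 0.9760; L/(gh_f) = 8.296
Term 1 = ε^1.25·(…)^4.75 = 3.27×10^-7; Term 2 = ν·Q^9.4·(…)^5.2 = 2.09×10^-6
D = 0.66·(3.27×10^-7 + 2.09×10^-6)^0.04 = 0.3934 m = 393 mm
Check: V = 2.82 m/s, Re = 1.37×10^6, f = 0.01154, h_f = 22.4 m ≈ 23.1 m ✓

D ≈ 393 mm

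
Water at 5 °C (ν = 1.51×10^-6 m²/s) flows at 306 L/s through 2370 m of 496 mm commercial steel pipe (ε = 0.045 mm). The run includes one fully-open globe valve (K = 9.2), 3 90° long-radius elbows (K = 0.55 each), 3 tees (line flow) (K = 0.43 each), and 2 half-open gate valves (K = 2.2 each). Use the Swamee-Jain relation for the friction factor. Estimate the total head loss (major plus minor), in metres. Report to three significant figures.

H_L ≈ 10.8 m

V = 4Q/(πD²) = 1.584 m/s; V²/2g = 0.1278 m
Re = 5.20×10^5, ε/D = 9.07×10^-5 → f = 0.01429 (Swamee-Jain)
Major: h_f = f(L/D)·V²/2g = 0.01429·4778·0.1278 = 8.729 m
Minor: ΣK = 16.5; h_m = ΣK·V²/2g = 2.114 m
Total H_L = 8.729 + 2.114 = 10.84 m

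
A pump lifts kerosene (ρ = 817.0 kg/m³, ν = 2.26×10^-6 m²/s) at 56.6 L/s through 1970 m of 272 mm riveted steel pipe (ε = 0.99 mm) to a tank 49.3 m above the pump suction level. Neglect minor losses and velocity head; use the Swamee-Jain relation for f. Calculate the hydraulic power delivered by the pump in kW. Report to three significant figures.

P_hyd ≈ 27.0 kW

V = 4Q/(πD²) = 0.9741 m/s; Re = 1.17×10^5; ε/D = 0.00364; f = 0.02887
h_f = f(L/D)V²/2g = 10.11 m
Total head H = z + h_f = 49.3 + 10.11 = 59.41 m
P_hyd = ρgQH = 817.0·9.81·0.0566·59.41 = 26.95 kW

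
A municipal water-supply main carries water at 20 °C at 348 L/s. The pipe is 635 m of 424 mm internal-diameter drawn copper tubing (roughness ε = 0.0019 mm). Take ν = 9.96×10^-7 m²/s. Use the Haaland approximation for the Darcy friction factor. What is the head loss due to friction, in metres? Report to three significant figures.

h_f ≈ 5.37 m

V = 4Q/(πD²) = 4·0.348/(π·0.424²) = 2.465 m/s
Re = VD/ν = 2.465·0.424/9.96×10^-7 = 1.05×10^6 → turbulent
ε/D = 0.0019/424 = 4.48×10^-6
Haaland: f = 0.01157
h_f = f(L/D)V²/(2g) = 0.01157·(635/0.424)·2.465²/(2·9.81) = 5.366 m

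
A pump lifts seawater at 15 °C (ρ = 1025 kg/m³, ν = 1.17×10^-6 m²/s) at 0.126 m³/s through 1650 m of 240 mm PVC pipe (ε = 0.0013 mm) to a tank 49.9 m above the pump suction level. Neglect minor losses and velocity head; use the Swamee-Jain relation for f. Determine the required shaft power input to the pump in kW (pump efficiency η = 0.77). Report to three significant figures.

V = 4Q/(πD²) = 2.785 m/s; Re = 5.71×10^5; ε/D = 5.42×10^-6; f = 0.01288
h_f = f(L/D)V²/2g = 35.01 m
Total head H = z + h_f = 49.9 + 35.01 = 84.91 m
P_hyd = ρgQH = 1025·9.81·0.126·84.91 = 107.6 kW
P_shaft = P_hyd/η = 107.6/0.77 = 139.7 kW

P_shaft ≈ 140 kW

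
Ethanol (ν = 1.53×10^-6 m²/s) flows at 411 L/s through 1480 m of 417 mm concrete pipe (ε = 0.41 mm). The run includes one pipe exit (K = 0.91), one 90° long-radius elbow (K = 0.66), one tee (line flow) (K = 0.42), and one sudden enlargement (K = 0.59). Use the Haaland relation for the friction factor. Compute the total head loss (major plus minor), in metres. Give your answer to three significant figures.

H_L ≈ 33.8 m

V = 4Q/(πD²) = 3.009 m/s; V²/2g = 0.4616 m
Re = 8.20×10^5, ε/D = 9.83×10^-4 → f = 0.01992 (Haaland)
Major: h_f = f(L/D)·V²/2g = 0.01992·3549·0.4616 = 32.64 m
Minor: ΣK = 2.58; h_m = ΣK·V²/2g = 1.191 m
Total H_L = 32.64 + 1.191 = 33.83 m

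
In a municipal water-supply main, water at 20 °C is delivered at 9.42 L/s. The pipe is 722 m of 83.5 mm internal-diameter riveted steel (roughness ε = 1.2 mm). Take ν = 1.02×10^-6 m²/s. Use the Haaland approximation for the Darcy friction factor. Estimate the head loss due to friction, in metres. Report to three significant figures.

V = 4Q/(πD²) = 4·0.00942/(π·0.0835²) = 1.720 m/s
Re = VD/ν = 1.720·0.0835/1.02×10^-6 = 1.41×10^5 → turbulent
ε/D = 1.2/83.5 = 0.0144
Haaland: f = 0.04343
h_f = f(L/D)V²/(2g) = 0.04343·(722/0.0835)·1.720²/(2·9.81) = 56.64 m

h_f ≈ 56.6 m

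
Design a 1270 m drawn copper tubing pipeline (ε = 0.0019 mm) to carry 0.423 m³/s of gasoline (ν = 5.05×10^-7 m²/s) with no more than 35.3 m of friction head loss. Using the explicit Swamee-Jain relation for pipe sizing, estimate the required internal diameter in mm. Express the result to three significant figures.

D ≈ 351 mm

Swamee-Jain (Type III): D = 0.66·[ε^1.25·(LQ²/(gh_f))^4.75 + ν·Q^9.4·(L/(gh_f))^5.2]^0.04
LQ²/(gh_f) = 0.6562; L/(gh_f) = 3.667
Term 1 = ε^1.25·(…)^4.75 = 9.54×10^-9; Term 2 = ν·Q^9.4·(…)^5.2 = 1.34×10^-7
D = 0.66·(9.54×10^-9 + 1.34×10^-7)^0.04 = 0.3514 m = 351 mm
Check: V = 4.36 m/s, Re = 3.04×10^6, f = 0.009978, h_f = 35.0 m ≈ 35.3 m ✓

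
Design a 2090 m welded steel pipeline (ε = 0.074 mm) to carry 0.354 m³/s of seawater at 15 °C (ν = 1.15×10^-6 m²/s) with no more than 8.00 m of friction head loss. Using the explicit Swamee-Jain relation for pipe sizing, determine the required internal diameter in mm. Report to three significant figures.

Swamee-Jain (Type III): D = 0.66·[ε^1.25·(LQ²/(gh_f))^4.75 + ν·Q^9.4·(L/(gh_f))^5.2]^0.04
LQ²/(gh_f) = 3.337; L/(gh_f) = 26.63
Term 1 = ε^1.25·(…)^4.75 = 0.00210; Term 2 = ν·Q^9.4·(…)^5.2 = 0.00171
D = 0.66·(0.00210 + 0.00171)^0.04 = 0.5282 m = 528 mm
Check: V = 1.62 m/s, Re = 7.42×10^5, f = 0.01438, h_f = 7.57 m ≈ 8.00 m ✓

D ≈ 528 mm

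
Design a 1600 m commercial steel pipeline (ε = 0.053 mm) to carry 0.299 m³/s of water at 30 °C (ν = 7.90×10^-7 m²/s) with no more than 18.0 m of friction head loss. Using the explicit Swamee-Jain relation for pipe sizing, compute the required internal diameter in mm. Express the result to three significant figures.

Swamee-Jain (Type III): D = 0.66·[ε^1.25·(LQ²/(gh_f))^4.75 + ν·Q^9.4·(L/(gh_f))^5.2]^0.04
LQ²/(gh_f) = 0.8101; L/(gh_f) = 9.061
Term 1 = ε^1.25·(…)^4.75 = 1.66×10^-6; Term 2 = ν·Q^9.4·(…)^5.2 = 8.84×10^-7
D = 0.66·(1.66×10^-6 + 8.84×10^-7)^0.04 = 0.3943 m = 394 mm
Check: V = 2.45 m/s, Re = 1.22×10^6, f = 0.01380, h_f = 17.1 m ≈ 18.0 m ✓

D ≈ 394 mm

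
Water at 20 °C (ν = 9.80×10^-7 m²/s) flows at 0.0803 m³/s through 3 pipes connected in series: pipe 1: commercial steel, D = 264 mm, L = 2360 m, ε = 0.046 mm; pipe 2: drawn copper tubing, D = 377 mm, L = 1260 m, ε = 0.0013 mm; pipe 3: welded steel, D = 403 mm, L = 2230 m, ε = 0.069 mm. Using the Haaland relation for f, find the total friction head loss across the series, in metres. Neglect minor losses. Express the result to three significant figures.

H ≈ 18.2 m

Pipe 1: V = 1.467 m/s, Re = 3.95×10^5, ε/D = 1.74×10^-4, f = 0.01539, h_1 = f(L/D)V²/2g = 15.09 m
Pipe 2: V = 0.7194 m/s, Re = 2.77×10^5, ε/D = 3.45×10^-6, f = 0.01459, h_2 = f(L/D)V²/2g = 1.286 m
Pipe 3: V = 0.6295 m/s, Re = 2.59×10^5, ε/D = 1.71×10^-4, f = 0.01612, h_3 = f(L/D)V²/2g = 1.802 m
Series → Q common, losses add: H = Σh = 18.17 m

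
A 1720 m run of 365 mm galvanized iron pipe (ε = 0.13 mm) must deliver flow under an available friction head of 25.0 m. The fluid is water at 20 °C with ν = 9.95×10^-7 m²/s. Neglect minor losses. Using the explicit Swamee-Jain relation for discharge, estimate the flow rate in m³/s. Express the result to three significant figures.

Swamee-Jain (Type II): Q = -0.965·√(gD⁵h_f/L)·ln[ε/(3.7D) + √(3.17ν²L/(gD³h_f))]
√(gD⁵h_f/L) = √(9.81·0.365⁵·25.0/1720) = 0.03039
ε/(3.7D) = 9.63×10^-5; √(3.17ν²L/(gD³h_f)) = 2.13×10^-5
Q = -0.965·0.03039·ln(1.175×10^-4) = 0.2654 m³/s
Check: V = 2.54 m/s, Re = 9.30×10^5, f = 0.01628, h_f = 25.2 m ≈ 25.0 m ✓

Q ≈ 0.265 m³/s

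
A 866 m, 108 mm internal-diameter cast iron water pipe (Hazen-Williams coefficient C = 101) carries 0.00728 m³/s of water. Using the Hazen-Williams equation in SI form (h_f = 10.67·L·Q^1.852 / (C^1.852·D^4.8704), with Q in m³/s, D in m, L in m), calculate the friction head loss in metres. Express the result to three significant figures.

h_f = 10.67·866·0.00728^1.852 / (101^1.852·0.108^4.8704) = 10.05 m

h_f ≈ 10.0 m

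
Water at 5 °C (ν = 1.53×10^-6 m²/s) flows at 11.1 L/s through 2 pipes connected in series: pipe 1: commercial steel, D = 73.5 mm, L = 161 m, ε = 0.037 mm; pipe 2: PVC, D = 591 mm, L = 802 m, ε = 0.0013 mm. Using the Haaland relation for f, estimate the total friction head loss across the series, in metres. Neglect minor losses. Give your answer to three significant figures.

H ≈ 14.9 m

Pipe 1: V = 2.616 m/s, Re = 1.26×10^5, ε/D = 5.03×10^-4, f = 0.01954, h_1 = f(L/D)V²/2g = 14.93 m
Pipe 2: V = 0.04046 m/s, Re = 1.56×10^4, ε/D = 2.20×10^-6, f = 0.02742, h_2 = f(L/D)V²/2g = 0.003105 m
Series → Q common, losses add: H = Σh = 14.93 m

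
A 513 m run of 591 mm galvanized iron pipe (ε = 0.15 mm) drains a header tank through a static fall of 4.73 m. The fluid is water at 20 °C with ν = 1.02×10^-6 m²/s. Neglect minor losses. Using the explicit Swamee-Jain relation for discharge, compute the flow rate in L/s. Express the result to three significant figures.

Q ≈ 733 L/s

Swamee-Jain (Type II): Q = -0.965·√(gD⁵h_f/L)·ln[ε/(3.7D) + √(3.17ν²L/(gD³h_f))]
√(gD⁵h_f/L) = √(9.81·0.591⁵·4.73/513) = 0.08076
ε/(3.7D) = 6.86×10^-5; √(3.17ν²L/(gD³h_f)) = 1.33×10^-5
Q = -0.965·0.08076·ln(8.189×10^-5) = 0.7333 m³/s
Check: V = 2.67 m/s, Re = 1.55×10^6, f = 0.01505, h_f = 4.76 m ≈ 4.73 m ✓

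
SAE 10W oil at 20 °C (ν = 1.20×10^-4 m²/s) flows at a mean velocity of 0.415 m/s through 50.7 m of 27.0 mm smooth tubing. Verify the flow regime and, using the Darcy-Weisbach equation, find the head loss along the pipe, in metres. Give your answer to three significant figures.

h_f ≈ 11.3 m

Re = VD/ν = 0.415·0.02700/1.20×10^-4 = 93.4 → laminar (Re < 2300)
f = 64/Re = 0.6854
h_f = f(L/D)V²/(2g) = 0.6854·(50.7/0.02700)·0.415²/(2·9.81) = 11.30 m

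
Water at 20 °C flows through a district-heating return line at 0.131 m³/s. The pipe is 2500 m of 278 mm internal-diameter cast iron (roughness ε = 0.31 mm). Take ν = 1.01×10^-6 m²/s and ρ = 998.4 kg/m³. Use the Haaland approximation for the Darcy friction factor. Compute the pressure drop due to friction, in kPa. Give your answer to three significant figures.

V = 4Q/(πD²) = 4·0.131/(π·0.278²) = 2.158 m/s
Re = VD/ν = 2.158·0.278/1.01×10^-6 = 5.94×10^5 → turbulent
ε/D = 0.31/278 = 0.00112
Haaland: f = 0.02062
h_f = f(L/D)V²/(2g) = 0.02062·(2500/0.278)·2.158²/(2·9.81) = 44.02 m
Δp = ρg·h_f = 998.4·9.81·44.02 = 431.1 kPa

Δp ≈ 431 kPa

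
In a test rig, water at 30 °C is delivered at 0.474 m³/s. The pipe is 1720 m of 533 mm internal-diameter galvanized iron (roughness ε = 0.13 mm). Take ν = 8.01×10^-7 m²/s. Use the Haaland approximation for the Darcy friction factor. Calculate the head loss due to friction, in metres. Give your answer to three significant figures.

h_f ≈ 11.0 m

V = 4Q/(πD²) = 4·0.474/(π·0.533²) = 2.124 m/s
Re = VD/ν = 2.124·0.533/8.01×10^-7 = 1.41×10^6 → turbulent
ε/D = 0.13/533 = 2.44×10^-4
Haaland: f = 0.01486
h_f = f(L/D)V²/(2g) = 0.01486·(1720/0.533)·2.124²/(2·9.81) = 11.03 m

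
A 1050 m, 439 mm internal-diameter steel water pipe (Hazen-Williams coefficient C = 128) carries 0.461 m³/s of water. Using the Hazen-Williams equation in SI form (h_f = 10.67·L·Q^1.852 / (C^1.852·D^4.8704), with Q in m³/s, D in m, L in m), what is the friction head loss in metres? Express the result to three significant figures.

h_f = 10.67·1050·0.461^1.852 / (128^1.852·0.439^4.8704) = 18.42 m

h_f ≈ 18.4 m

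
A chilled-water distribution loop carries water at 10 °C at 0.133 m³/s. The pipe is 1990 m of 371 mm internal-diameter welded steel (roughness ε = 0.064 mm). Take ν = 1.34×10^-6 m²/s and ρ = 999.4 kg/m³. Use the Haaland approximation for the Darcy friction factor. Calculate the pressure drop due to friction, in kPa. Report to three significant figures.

Δp ≈ 63.4 kPa

V = 4Q/(πD²) = 4·0.133/(π·0.371²) = 1.230 m/s
Re = VD/ν = 1.230·0.371/1.34×10^-6 = 3.41×10^5 → turbulent
ε/D = 0.064/371 = 1.73×10^-4
Haaland: f = 0.01562
h_f = f(L/D)V²/(2g) = 0.01562·(1990/0.371)·1.230²/(2·9.81) = 6.462 m
Δp = ρg·h_f = 999.4·9.81·6.462 = 63.35 kPa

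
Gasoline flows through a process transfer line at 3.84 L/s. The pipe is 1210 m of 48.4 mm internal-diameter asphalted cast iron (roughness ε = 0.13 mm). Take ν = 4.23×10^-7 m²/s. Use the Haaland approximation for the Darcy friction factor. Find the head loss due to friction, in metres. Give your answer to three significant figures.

h_f ≈ 144 m

V = 4Q/(πD²) = 4·0.00384/(π·0.0484²) = 2.087 m/s
Re = VD/ν = 2.087·0.0484/4.23×10^-7 = 2.39×10^5 → turbulent
ε/D = 0.13/48.4 = 0.00269
Haaland: f = 0.02597
h_f = f(L/D)V²/(2g) = 0.02597·(1210/0.0484)·2.087²/(2·9.81) = 144.1 m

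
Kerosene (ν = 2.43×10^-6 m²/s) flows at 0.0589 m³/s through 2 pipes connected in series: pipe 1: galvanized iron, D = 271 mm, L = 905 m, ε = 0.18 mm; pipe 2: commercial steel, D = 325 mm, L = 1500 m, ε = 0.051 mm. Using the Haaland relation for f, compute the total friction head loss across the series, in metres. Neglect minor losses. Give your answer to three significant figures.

Pipe 1: V = 1.021 m/s, Re = 1.14×10^5, ε/D = 6.64×10^-4, f = 0.02044, h_1 = f(L/D)V²/2g = 3.628 m
Pipe 2: V = 0.7100 m/s, Re = 9.50×10^4, ε/D = 1.57×10^-4, f = 0.01870, h_2 = f(L/D)V²/2g = 2.218 m
Series → Q common, losses add: H = Σh = 5.846 m

H ≈ 5.85 m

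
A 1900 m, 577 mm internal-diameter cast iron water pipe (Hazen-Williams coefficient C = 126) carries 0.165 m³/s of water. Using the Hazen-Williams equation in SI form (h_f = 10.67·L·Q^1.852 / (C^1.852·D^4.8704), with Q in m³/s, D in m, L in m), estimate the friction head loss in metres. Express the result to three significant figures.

h_f ≈ 1.35 m

h_f = 10.67·1900·0.165^1.852 / (126^1.852·0.577^4.8704) = 1.352 m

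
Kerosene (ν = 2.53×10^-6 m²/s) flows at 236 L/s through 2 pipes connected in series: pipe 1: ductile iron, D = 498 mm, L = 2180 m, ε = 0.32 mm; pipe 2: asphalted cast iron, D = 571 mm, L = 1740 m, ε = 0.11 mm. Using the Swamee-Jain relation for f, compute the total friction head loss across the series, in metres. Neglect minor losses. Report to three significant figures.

H ≈ 8.59 m

Pipe 1: V = 1.212 m/s, Re = 2.38×10^5, ε/D = 6.43×10^-4, f = 0.01939, h_1 = f(L/D)V²/2g = 6.351 m
Pipe 2: V = 0.9216 m/s, Re = 2.08×10^5, ε/D = 1.93×10^-4, f = 0.01699, h_2 = f(L/D)V²/2g = 2.242 m
Series → Q common, losses add: H = Σh = 8.593 m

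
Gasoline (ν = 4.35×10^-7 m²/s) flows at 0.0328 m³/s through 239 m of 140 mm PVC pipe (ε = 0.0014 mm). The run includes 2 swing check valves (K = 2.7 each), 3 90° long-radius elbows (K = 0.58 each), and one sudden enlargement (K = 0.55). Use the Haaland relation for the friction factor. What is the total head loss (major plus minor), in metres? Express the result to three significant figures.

V = 4Q/(πD²) = 2.131 m/s; V²/2g = 0.2314 m
Re = 6.86×10^5, ε/D = 1.00×10^-5 → f = 0.01250 (Haaland)
Major: h_f = f(L/D)·V²/2g = 0.01250·1707·0.2314 = 4.936 m
Minor: ΣK = 7.69; h_m = ΣK·V²/2g = 1.779 m
Total H_L = 4.936 + 1.779 = 6.716 m

H_L ≈ 6.72 m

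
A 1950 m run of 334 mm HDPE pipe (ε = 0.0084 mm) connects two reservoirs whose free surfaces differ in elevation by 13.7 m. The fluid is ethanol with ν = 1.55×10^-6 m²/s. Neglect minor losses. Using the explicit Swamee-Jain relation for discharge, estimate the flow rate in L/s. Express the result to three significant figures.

Q ≈ 158 L/s

Swamee-Jain (Type II): Q = -0.965·√(gD⁵h_f/L)·ln[ε/(3.7D) + √(3.17ν²L/(gD³h_f))]
√(gD⁵h_f/L) = √(9.81·0.334⁵·13.7/1950) = 0.01693
ε/(3.7D) = 6.80×10^-6; √(3.17ν²L/(gD³h_f)) = 5.45×10^-5
Q = -0.965·0.01693·ln(6.126×10^-5) = 0.1584 m³/s
Check: V = 1.81 m/s, Re = 3.90×10^5, f = 0.01403, h_f = 13.7 m ≈ 13.7 m ✓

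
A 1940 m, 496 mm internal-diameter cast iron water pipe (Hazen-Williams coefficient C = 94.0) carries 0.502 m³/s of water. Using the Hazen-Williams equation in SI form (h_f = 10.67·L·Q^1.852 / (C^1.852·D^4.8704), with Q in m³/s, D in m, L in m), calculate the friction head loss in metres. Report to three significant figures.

h_f ≈ 39.0 m

h_f = 10.67·1940·0.502^1.852 / (94.0^1.852·0.496^4.8704) = 38.95 m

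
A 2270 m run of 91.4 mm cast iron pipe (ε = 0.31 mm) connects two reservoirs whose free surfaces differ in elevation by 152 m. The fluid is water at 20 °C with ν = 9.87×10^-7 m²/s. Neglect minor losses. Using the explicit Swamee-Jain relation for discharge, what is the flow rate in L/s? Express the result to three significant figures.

Swamee-Jain (Type II): Q = -0.965·√(gD⁵h_f/L)·ln[ε/(3.7D) + √(3.17ν²L/(gD³h_f))]
√(gD⁵h_f/L) = √(9.81·0.0914⁵·152/2270) = 0.002047
ε/(3.7D) = 9.17×10^-4; √(3.17ν²L/(gD³h_f)) = 7.85×10^-5
Q = -0.965·0.002047·ln(9.951×10^-4) = 0.01365 m³/s
Check: V = 2.08 m/s, Re = 1.93×10^5, f = 0.02792, h_f = 153 m ≈ 152 m ✓

Q ≈ 13.7 L/s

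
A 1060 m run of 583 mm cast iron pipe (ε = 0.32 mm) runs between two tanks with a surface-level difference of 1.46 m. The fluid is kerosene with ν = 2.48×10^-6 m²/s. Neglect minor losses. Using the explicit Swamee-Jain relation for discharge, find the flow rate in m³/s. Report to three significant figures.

Swamee-Jain (Type II): Q = -0.965·√(gD⁵h_f/L)·ln[ε/(3.7D) + √(3.17ν²L/(gD³h_f))]
√(gD⁵h_f/L) = √(9.81·0.583⁵·1.46/1060) = 0.03017
ε/(3.7D) = 1.48×10^-4; √(3.17ν²L/(gD³h_f)) = 8.53×10^-5
Q = -0.965·0.03017·ln(2.337×10^-4) = 0.2434 m³/s
Check: V = 0.912 m/s, Re = 2.14×10^5, f = 0.01907, h_f = 1.47 m ≈ 1.46 m ✓

Q ≈ 0.243 m³/s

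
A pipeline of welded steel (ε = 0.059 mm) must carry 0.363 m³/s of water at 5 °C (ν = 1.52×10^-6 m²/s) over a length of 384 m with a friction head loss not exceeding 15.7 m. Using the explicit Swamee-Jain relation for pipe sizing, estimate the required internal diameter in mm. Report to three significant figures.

Swamee-Jain (Type III): D = 0.66·[ε^1.25·(LQ²/(gh_f))^4.75 + ν·Q^9.4·(L/(gh_f))^5.2]^0.04
LQ²/(gh_f) = 0.3285; L/(gh_f) = 2.493
Term 1 = ε^1.25·(…)^4.75 = 2.61×10^-8; Term 2 = ν·Q^9.4·(…)^5.2 = 1.28×10^-8
D = 0.66·(2.61×10^-8 + 1.28×10^-8)^0.04 = 0.3336 m = 334 mm
Check: V = 4.15 m/s, Re = 9.12×10^5, f = 0.01459, h_f = 14.8 m ≈ 15.7 m ✓

D ≈ 334 mm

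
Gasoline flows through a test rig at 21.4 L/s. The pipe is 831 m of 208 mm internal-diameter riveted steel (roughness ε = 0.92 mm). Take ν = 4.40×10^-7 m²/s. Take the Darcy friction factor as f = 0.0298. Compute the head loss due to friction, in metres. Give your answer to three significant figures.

h_f ≈ 2.41 m

V = 4Q/(πD²) = 4·0.0214/(π·0.208²) = 0.6298 m/s
h_f = f(L/D)V²/(2g) = 0.02980·(831/0.208)·0.6298²/(2·9.81) = 2.407 m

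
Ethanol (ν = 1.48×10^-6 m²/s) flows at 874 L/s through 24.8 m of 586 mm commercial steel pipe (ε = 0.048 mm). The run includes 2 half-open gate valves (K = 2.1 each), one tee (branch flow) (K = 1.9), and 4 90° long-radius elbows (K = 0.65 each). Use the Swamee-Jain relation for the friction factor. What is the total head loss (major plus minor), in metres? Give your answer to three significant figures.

V = 4Q/(πD²) = 3.241 m/s; V²/2g = 0.5352 m
Re = 1.28×10^6, ε/D = 8.19×10^-5 → f = 0.01295 (Swamee-Jain)
Major: h_f = f(L/D)·V²/2g = 0.01295·42.32·0.5352 = 0.2934 m
Minor: ΣK = 8.70; h_m = ΣK·V²/2g = 4.657 m
Total H_L = 0.2934 + 4.657 = 4.950 m

H_L ≈ 4.95 m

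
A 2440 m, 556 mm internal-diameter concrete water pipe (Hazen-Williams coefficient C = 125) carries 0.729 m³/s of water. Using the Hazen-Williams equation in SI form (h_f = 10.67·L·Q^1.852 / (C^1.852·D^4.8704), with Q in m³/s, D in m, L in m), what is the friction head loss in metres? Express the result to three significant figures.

h_f ≈ 33.1 m

h_f = 10.67·2440·0.729^1.852 / (125^1.852·0.556^4.8704) = 33.07 m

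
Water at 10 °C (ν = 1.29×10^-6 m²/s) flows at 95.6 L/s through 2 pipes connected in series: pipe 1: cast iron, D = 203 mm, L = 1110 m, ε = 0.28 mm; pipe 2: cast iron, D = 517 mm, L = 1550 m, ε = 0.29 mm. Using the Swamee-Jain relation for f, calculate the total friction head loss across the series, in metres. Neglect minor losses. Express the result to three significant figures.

Pipe 1: V = 2.954 m/s, Re = 4.65×10^5, ε/D = 0.00138, f = 0.02190, h_1 = f(L/D)V²/2g = 53.26 m
Pipe 2: V = 0.4554 m/s, Re = 1.83×10^5, ε/D = 5.61×10^-4, f = 0.01940, h_2 = f(L/D)V²/2g = 0.6148 m
Series → Q common, losses add: H = Σh = 53.87 m

H ≈ 53.9 m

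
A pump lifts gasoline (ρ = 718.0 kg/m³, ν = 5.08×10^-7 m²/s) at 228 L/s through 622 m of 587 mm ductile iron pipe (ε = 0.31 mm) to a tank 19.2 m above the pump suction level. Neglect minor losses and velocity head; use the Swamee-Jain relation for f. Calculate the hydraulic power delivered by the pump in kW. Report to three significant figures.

P_hyd ≈ 31.9 kW

V = 4Q/(πD²) = 0.8425 m/s; Re = 9.74×10^5; ε/D = 5.28×10^-4; f = 0.01750
h_f = f(L/D)V²/2g = 0.6709 m
Total head H = z + h_f = 19.2 + 0.6709 = 19.87 m
P_hyd = ρgQH = 718.0·9.81·0.228·19.87 = 31.91 kW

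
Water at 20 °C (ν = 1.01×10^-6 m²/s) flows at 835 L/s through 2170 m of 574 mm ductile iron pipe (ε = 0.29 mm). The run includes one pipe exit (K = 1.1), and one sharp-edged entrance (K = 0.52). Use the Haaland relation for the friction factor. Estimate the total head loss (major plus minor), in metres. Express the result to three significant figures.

H_L ≈ 35.0 m

V = 4Q/(πD²) = 3.227 m/s; V²/2g = 0.5307 m
Re = 1.83×10^6, ε/D = 5.05×10^-4 → f = 0.01701 (Haaland)
Major: h_f = f(L/D)·V²/2g = 0.01701·3780·0.5307 = 34.14 m
Minor: ΣK = 1.62; h_m = ΣK·V²/2g = 0.8597 m
Total H_L = 34.14 + 0.8597 = 35.00 m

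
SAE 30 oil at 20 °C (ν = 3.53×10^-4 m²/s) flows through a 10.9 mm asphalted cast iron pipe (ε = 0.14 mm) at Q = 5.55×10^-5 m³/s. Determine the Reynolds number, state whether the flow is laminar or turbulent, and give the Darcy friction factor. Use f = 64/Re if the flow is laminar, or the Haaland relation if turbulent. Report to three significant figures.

V = 4Q/(πD²) = 0.5948 m/s
Re = VD/ν = 0.5948·0.0109/3.53×10^-4 = 18.4
Re < 2300 → laminar → f = 64/Re = 3.485

Re ≈ 18.4; laminar; f = 64/Re ≈ 3.48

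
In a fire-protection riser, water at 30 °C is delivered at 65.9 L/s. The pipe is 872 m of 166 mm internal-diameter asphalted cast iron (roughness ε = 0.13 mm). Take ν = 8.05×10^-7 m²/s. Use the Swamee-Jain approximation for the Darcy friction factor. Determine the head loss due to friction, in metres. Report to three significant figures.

h_f ≈ 47.7 m

V = 4Q/(πD²) = 4·0.0659/(π·0.166²) = 3.045 m/s
Re = VD/ν = 3.045·0.166/8.05×10^-7 = 6.28×10^5 → turbulent
ε/D = 0.13/166 = 7.83×10^-4
Swamee-Jain: f = 0.01920
h_f = f(L/D)V²/(2g) = 0.01920·(872/0.166)·3.045²/(2·9.81) = 47.66 m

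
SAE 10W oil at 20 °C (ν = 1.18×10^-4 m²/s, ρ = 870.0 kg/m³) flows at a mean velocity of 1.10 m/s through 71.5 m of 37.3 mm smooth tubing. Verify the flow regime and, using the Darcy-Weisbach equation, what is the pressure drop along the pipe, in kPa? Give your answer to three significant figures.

Re = VD/ν = 1.10·0.03730/1.18×10^-4 = 348 → laminar (Re < 2300)
f = 64/Re = 0.1841
h_f = f(L/D)V²/(2g) = 0.1841·(71.5/0.03730)·1.10²/(2·9.81) = 21.76 m
Δp = ρg·h_f = 870.0·9.81·21.76 = 185.7 kPa

Δp ≈ 186 kPa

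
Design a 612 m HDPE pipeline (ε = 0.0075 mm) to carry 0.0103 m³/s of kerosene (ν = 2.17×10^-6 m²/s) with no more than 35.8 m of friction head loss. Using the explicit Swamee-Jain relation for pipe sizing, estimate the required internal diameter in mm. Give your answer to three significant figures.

Swamee-Jain (Type III): D = 0.66·[ε^1.25·(LQ²/(gh_f))^4.75 + ν·Q^9.4·(L/(gh_f))^5.2]^0.04
LQ²/(gh_f) = 1.849×10^-4; L/(gh_f) = 1.743
Term 1 = ε^1.25·(…)^4.75 = 7.27×10^-25; Term 2 = ν·Q^9.4·(…)^5.2 = 8.15×10^-24
D = 0.66·(7.27×10^-25 + 8.15×10^-24)^0.04 = 0.07897 m = 79.0 mm
Check: V = 2.10 m/s, Re = 7.65×10^4, f = 0.01939, h_f = 33.9 m ≈ 35.8 m ✓

D ≈ 79.0 mm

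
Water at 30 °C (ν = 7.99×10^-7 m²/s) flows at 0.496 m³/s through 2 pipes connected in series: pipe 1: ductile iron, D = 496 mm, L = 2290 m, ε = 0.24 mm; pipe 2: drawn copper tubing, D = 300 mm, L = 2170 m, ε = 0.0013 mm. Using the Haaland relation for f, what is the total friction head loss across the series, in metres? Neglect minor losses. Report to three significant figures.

Pipe 1: V = 2.567 m/s, Re = 1.59×10^6, ε/D = 4.84×10^-4, f = 0.01690, h_1 = f(L/D)V²/2g = 26.20 m
Pipe 2: V = 7.017 m/s, Re = 2.63×10^6, ε/D = 4.33×10^-6, f = 0.01005, h_2 = f(L/D)V²/2g = 182.5 m
Series → Q common, losses add: H = Σh = 208.7 m

H ≈ 209 m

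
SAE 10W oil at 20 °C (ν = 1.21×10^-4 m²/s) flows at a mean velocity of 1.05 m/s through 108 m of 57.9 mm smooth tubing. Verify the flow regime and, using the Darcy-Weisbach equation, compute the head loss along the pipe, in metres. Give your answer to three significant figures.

Re = VD/ν = 1.05·0.05790/1.21×10^-4 = 502 → laminar (Re < 2300)
f = 64/Re = 0.1274
h_f = f(L/D)V²/(2g) = 0.1274·(108/0.05790)·1.05²/(2·9.81) = 13.35 m

h_f ≈ 13.4 m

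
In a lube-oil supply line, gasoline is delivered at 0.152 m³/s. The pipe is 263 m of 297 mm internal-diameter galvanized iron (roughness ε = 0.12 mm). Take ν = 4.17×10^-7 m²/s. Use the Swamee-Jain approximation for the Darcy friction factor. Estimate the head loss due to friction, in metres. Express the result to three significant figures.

V = 4Q/(πD²) = 4·0.152/(π·0.297²) = 2.194 m/s
Re = VD/ν = 2.194·0.297/4.17×10^-7 = 1.56×10^6 → turbulent
ε/D = 0.12/297 = 4.04×10^-4
Swamee-Jain: f = 0.01640
h_f = f(L/D)V²/(2g) = 0.01640·(263/0.297)·2.194²/(2·9.81) = 3.562 m

h_f ≈ 3.56 m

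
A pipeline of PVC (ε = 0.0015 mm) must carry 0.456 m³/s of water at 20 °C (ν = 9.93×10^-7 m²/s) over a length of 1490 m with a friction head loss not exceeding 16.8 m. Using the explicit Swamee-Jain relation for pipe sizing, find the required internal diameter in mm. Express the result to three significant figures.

D ≈ 447 mm

Swamee-Jain (Type III): D = 0.66·[ε^1.25·(LQ²/(gh_f))^4.75 + ν·Q^9.4·(L/(gh_f))^5.2]^0.04
LQ²/(gh_f) = 1.880; L/(gh_f) = 9.041
Term 1 = ε^1.25·(…)^4.75 = 1.05×10^-6; Term 2 = ν·Q^9.4·(…)^5.2 = 5.80×10^-5
D = 0.66·(1.05×10^-6 + 5.80×10^-5)^0.04 = 0.4471 m = 447 mm
Check: V = 2.90 m/s, Re = 1.31×10^6, f = 0.01120, h_f = 16.0 m ≈ 16.8 m ✓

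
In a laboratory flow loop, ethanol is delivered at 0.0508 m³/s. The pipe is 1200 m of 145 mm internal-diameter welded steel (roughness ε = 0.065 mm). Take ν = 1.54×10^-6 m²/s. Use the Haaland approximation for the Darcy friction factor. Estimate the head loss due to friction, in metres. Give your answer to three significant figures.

h_f ≈ 71.1 m

V = 4Q/(πD²) = 4·0.0508/(π·0.145²) = 3.076 m/s
Re = VD/ν = 3.076·0.145/1.54×10^-6 = 2.90×10^5 → turbulent
ε/D = 0.065/145 = 4.48×10^-4
Haaland: f = 0.01781
h_f = f(L/D)V²/(2g) = 0.01781·(1200/0.145)·3.076²/(2·9.81) = 71.10 m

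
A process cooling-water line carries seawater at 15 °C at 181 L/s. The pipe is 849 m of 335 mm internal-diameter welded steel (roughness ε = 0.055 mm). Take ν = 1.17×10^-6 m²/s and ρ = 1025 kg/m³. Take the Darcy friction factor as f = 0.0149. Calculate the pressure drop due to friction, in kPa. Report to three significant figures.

V = 4Q/(πD²) = 4·0.181/(π·0.335²) = 2.054 m/s
h_f = f(L/D)V²/(2g) = 0.01490·(849/0.335)·2.054²/(2·9.81) = 8.116 m
Δp = ρg·h_f = 1025·9.81·8.116 = 81.61 kPa

Δp ≈ 81.6 kPa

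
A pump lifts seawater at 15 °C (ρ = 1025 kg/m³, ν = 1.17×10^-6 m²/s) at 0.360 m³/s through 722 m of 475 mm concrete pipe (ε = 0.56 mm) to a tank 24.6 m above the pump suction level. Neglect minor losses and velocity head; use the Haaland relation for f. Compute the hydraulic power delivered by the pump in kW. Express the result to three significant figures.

P_hyd ≈ 113 kW

V = 4Q/(πD²) = 2.032 m/s; Re = 8.25×10^5; ε/D = 0.00118; f = 0.02077
h_f = f(L/D)V²/2g = 6.642 m
Total head H = z + h_f = 24.6 + 6.642 = 31.24 m
P_hyd = ρgQH = 1025·9.81·0.360·31.24 = 113.1 kW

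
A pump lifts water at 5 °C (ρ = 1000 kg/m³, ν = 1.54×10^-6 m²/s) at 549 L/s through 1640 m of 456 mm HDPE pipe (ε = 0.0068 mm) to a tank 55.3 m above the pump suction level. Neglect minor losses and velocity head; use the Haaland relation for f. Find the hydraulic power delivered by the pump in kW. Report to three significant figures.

V = 4Q/(πD²) = 3.362 m/s; Re = 9.95×10^5; ε/D = 1.49×10^-5; f = 0.01187
h_f = f(L/D)V²/2g = 24.59 m
Total head H = z + h_f = 55.3 + 24.59 = 79.89 m
P_hyd = ρgQH = 1000·9.81·0.549·79.89 = 430.3 kW

P_hyd ≈ 430 kW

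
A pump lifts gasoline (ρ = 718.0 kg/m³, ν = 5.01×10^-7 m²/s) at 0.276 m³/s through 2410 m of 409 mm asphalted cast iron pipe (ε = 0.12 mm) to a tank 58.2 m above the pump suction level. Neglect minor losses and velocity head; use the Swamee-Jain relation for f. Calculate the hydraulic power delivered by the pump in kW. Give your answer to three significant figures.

P_hyd ≈ 153 kW

V = 4Q/(πD²) = 2.101 m/s; Re = 1.71×10^6; ε/D = 2.93×10^-4; f = 0.01539
h_f = f(L/D)V²/2g = 20.40 m
Total head H = z + h_f = 58.2 + 20.40 = 78.60 m
P_hyd = ρgQH = 718.0·9.81·0.276·78.60 = 152.8 kW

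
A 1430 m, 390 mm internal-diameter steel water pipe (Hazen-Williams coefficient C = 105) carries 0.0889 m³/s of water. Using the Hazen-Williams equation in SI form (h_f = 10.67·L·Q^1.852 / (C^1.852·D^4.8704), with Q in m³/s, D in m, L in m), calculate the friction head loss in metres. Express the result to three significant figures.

h_f ≈ 3.06 m

h_f = 10.67·1430·0.0889^1.852 / (105^1.852·0.390^4.8704) = 3.057 m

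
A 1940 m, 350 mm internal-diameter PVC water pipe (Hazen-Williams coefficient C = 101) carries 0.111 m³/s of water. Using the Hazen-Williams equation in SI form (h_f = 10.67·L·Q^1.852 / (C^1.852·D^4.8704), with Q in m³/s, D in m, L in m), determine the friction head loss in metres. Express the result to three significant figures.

h_f = 10.67·1940·0.111^1.852 / (101^1.852·0.350^4.8704) = 11.39 m

h_f ≈ 11.4 m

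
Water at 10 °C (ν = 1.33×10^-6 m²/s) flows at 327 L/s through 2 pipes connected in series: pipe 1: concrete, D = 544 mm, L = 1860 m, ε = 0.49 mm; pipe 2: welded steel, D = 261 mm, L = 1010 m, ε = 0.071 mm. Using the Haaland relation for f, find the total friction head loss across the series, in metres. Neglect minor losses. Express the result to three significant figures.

Pipe 1: V = 1.407 m/s, Re = 5.75×10^5, ε/D = 9.01×10^-4, f = 0.01967, h_1 = f(L/D)V²/2g = 6.786 m
Pipe 2: V = 6.112 m/s, Re = 1.20×10^6, ε/D = 2.72×10^-4, f = 0.01524, h_2 = f(L/D)V²/2g = 112.3 m
Series → Q common, losses add: H = Σh = 119.0 m

H ≈ 119 m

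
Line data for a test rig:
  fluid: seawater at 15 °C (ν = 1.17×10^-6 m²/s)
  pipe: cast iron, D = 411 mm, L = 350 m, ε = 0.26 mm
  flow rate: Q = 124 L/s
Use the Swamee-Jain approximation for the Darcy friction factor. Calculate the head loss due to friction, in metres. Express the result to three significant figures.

h_f ≈ 0.718 m

V = 4Q/(πD²) = 4·0.124/(π·0.411²) = 0.9346 m/s
Re = VD/ν = 0.9346·0.411/1.17×10^-6 = 3.28×10^5 → turbulent
ε/D = 0.26/411 = 6.33×10^-4
Swamee-Jain: f = 0.01895
h_f = f(L/D)V²/(2g) = 0.01895·(350/0.411)·0.9346²/(2·9.81) = 0.7185 m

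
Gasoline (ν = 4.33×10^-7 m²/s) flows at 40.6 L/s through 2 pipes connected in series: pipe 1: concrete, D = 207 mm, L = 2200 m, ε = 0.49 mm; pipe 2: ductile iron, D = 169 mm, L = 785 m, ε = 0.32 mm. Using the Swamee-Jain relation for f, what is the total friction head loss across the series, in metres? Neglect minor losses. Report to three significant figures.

H ≈ 37.8 m

Pipe 1: V = 1.206 m/s, Re = 5.77×10^5, ε/D = 0.00237, f = 0.02489, h_1 = f(L/D)V²/2g = 19.62 m
Pipe 2: V = 1.810 m/s, Re = 7.06×10^5, ε/D = 0.00189, f = 0.02345, h_2 = f(L/D)V²/2g = 18.19 m
Series → Q common, losses add: H = Σh = 37.81 m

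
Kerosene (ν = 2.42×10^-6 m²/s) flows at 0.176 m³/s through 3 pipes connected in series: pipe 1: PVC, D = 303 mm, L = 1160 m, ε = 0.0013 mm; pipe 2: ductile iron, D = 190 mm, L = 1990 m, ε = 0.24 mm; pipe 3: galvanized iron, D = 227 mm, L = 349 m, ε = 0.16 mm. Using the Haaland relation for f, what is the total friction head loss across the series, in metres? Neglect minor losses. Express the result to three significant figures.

H ≈ 483 m

Pipe 1: V = 2.441 m/s, Re = 3.06×10^5, ε/D = 4.29×10^-6, f = 0.01433, h_1 = f(L/D)V²/2g = 16.66 m
Pipe 2: V = 6.207 m/s, Re = 4.87×10^5, ε/D = 0.00126, f = 0.02130, h_2 = f(L/D)V²/2g = 438.1 m
Pipe 3: V = 4.349 m/s, Re = 4.08×10^5, ε/D = 7.05×10^-4, f = 0.01891, h_3 = f(L/D)V²/2g = 28.02 m
Series → Q common, losses add: H = Σh = 482.8 m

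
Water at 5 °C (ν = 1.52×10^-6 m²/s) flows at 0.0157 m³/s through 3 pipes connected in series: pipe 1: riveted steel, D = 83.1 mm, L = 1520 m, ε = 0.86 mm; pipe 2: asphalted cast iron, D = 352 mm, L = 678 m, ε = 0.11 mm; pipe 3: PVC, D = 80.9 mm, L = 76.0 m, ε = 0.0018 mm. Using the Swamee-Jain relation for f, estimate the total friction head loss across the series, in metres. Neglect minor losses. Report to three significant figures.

Pipe 1: V = 2.895 m/s, Re = 1.58×10^5, ε/D = 0.0103, f = 0.03890, h_1 = f(L/D)V²/2g = 303.9 m
Pipe 2: V = 0.1613 m/s, Re = 3.74×10^4, ε/D = 3.13×10^-4, f = 0.02324, h_2 = f(L/D)V²/2g = 0.05938 m
Pipe 3: V = 3.054 m/s, Re = 1.63×10^5, ε/D = 2.22×10^-5, f = 0.01636, h_3 = f(L/D)V²/2g = 7.307 m
Series → Q common, losses add: H = Σh = 311.3 m

H ≈ 311 m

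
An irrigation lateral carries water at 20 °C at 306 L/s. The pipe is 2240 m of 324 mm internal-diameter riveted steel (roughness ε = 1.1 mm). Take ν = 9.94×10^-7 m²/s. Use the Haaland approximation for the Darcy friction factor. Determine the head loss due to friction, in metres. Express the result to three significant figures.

h_f ≈ 132 m

V = 4Q/(πD²) = 4·0.306/(π·0.324²) = 3.711 m/s
Re = VD/ν = 3.711·0.324/9.94×10^-7 = 1.21×10^6 → turbulent
ε/D = 1.1/324 = 0.00340
Haaland: f = 0.02725
h_f = f(L/D)V²/(2g) = 0.02725·(2240/0.324)·3.711²/(2·9.81) = 132.3 m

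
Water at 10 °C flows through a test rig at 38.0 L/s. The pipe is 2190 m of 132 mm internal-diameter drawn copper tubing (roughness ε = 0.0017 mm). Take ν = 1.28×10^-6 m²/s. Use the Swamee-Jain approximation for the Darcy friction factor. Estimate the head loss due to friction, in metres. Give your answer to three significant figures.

h_f ≈ 95.5 m

V = 4Q/(πD²) = 4·0.0380/(π·0.132²) = 2.777 m/s
Re = VD/ν = 2.777·0.132/1.28×10^-6 = 2.86×10^5 → turbulent
ε/D = 0.0017/132 = 1.29×10^-5
Swamee-Jain: f = 0.01465
h_f = f(L/D)V²/(2g) = 0.01465·(2190/0.132)·2.777²/(2·9.81) = 95.50 m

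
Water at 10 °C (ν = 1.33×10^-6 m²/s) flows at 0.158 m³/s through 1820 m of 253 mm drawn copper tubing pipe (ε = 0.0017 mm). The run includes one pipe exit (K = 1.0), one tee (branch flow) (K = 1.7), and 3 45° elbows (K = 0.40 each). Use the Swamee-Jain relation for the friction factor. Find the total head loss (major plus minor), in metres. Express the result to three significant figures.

V = 4Q/(πD²) = 3.143 m/s; V²/2g = 0.5034 m
Re = 5.98×10^5, ε/D = 6.72×10^-6 → f = 0.01280 (Swamee-Jain)
Major: h_f = f(L/D)·V²/2g = 0.01280·7194·0.5034 = 46.37 m
Minor: ΣK = 3.90; h_m = ΣK·V²/2g = 1.963 m
Total H_L = 46.37 + 1.963 = 48.33 m

H_L ≈ 48.3 m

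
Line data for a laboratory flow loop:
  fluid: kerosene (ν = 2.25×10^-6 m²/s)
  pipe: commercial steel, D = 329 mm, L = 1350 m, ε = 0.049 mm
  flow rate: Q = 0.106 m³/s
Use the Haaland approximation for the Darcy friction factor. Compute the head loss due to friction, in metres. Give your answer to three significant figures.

h_f ≈ 5.45 m

V = 4Q/(πD²) = 4·0.106/(π·0.329²) = 1.247 m/s
Re = VD/ν = 1.247·0.329/2.25×10^-6 = 1.82×10^5 → turbulent
ε/D = 0.049/329 = 1.49×10^-4
Haaland: f = 0.01676
h_f = f(L/D)V²/(2g) = 0.01676·(1350/0.329)·1.247²/(2·9.81) = 5.448 m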